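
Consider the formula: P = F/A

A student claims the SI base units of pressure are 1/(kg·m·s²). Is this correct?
Units of each symbol in P = F/A:
  F (force): kg·m/s²
  A (area): m²  → in the denominator, contributes 1/m²

Multiplying the contributions: [kg·m/s²] · [1/m²]
Adding exponents of each base unit: kg: 1, m: -1, s: -2
SI base units of pressure: kg/(m·s²)

The claimed units 1/(kg·m·s²) (exponents kg: -1, m: -1, s: -2) do not match the derived units kg/(m·s²) (exponents kg: 1, m: -1, s: -2), so the claim is incorrect.

Answer: No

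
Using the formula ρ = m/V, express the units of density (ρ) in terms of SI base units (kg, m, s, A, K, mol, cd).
Units of each symbol in ρ = m/V:
  m (mass): kg
  V (volume): m³  → in the denominator, contributes 1/m³

Multiplying the contributions: [kg] · [1/m³]
Adding exponents of each base unit: kg: 1, m: -3
SI base units of density: kg/m³

Answer: kg/m³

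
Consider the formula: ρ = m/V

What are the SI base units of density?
Units of each symbol in ρ = m/V:
  m (mass): kg
  V (volume): m³  → in the denominator, contributes 1/m³

Multiplying the contributions: [kg] · [1/m³]
Adding exponents of each base unit: kg: 1, m: -3
SI base units of density: kg/m³

Answer: kg/m³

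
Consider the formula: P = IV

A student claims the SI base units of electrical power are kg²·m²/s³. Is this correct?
Units of each symbol in P = IV:
  I (current): A
  V (voltage, in volts): kg·m²/(s³·A)

Multiplying the contributions: [A] · [kg·m²/(s³·A)]
Adding exponents of each base unit: kg: 1, m: 2, s: -3
SI base units of electrical power: kg·m²/s³

The claimed units kg²·m²/s³ (exponents kg: 2, m: 2, s: -3) do not match the derived units kg·m²/s³ (exponents kg: 1, m: 2, s: -3), so the claim is incorrect.

Answer: No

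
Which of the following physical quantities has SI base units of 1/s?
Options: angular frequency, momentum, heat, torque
Checking the SI base units of each option:
  angular frequency (ω = 2πf): 1/s  ✓ matches
  momentum (p = mv): kg·m/s  ✗
  heat (Q = mcΔT): kg·m²/s²  ✗
  torque (τ = Fr): kg·m²/s²  ✗

Only angular frequency has units 1/s.

Answer: angular frequency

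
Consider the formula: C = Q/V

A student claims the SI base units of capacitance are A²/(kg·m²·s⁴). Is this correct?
Units of each symbol in C = Q/V:
  Q (charge, in coulombs): s·A
  V (voltage, in volts): kg·m²/(s³·A)  → in the denominator, contributes s³·A/(kg·m²)

Multiplying the contributions: [s·A] · [s³·A/(kg·m²)]
Adding exponents of each base unit: kg: -1, m: -2, s: 4, A: 2
SI base units of capacitance: s⁴·A²/(kg·m²)

The claimed units A²/(kg·m²·s⁴) (exponents kg: -1, m: -2, s: -4, A: 2) do not match the derived units s⁴·A²/(kg·m²) (exponents kg: -1, m: -2, s: 4, A: 2), so the claim is incorrect.

Answer: No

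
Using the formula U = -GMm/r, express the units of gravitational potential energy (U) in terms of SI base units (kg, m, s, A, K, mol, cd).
Units of each symbol in U = -GMm/r:
  G (gravitational constant): m³/(kg·s²)
  M (mass): kg
  m (mass): kg
  r (distance): m  → in the denominator, contributes 1/m
  The minus sign does not affect the units.

Multiplying the contributions: [m³/(kg·s²)] · [kg] · [kg] · [1/m]
Adding exponents of each base unit: kg: 1, m: 2, s: -2
SI base units of gravitational potential energy: kg·m²/s²

Answer: kg·m²/s²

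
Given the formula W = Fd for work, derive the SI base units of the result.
Units of each symbol in W = Fd:
  F (force): kg·m/s²
  d (displacement): m

Multiplying the contributions: [kg·m/s²] · [m]
Adding exponents of each base unit: kg: 1, m: 2, s: -2
SI base units of work: kg·m²/s²

Answer: kg·m²/s²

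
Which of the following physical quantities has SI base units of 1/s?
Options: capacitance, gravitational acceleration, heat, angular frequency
Checking the SI base units of each option:
  capacitance (C = Q/V): s⁴·A²/(kg·m²)  ✗
  gravitational acceleration (g = GM/r²): m/s²  ✗
  heat (Q = mcΔT): kg·m²/s²  ✗
  angular frequency (ω = 2πf): 1/s  ✓ matches

Only angular frequency has units 1/s.

Answer: angular frequency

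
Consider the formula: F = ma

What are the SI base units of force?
Units of each symbol in F = ma:
  m (mass): kg
  a (acceleration): m/s²

Multiplying the contributions: [kg] · [m/s²]
Adding exponents of each base unit: kg: 1, m: 1, s: -2
SI base units of force: kg·m/s²

Answer: kg·m/s²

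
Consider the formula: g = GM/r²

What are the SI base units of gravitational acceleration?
Units of each symbol in g = GM/r²:
  G (gravitational constant): m³/(kg·s²)
  M (mass): kg
  r (distance): m  → to the power 2 in the denominator, contributes 1/m²

Multiplying the contributions: [m³/(kg·s²)] · [kg] · [1/m²]
Adding exponents of each base unit: m: 1, s: -2
SI base units of gravitational acceleration: m/s²

Answer: m/s²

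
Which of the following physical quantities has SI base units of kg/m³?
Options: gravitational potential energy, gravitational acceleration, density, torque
Checking the SI base units of each option:
  gravitational potential energy (U = -GMm/r): kg·m²/s²  ✗
  gravitational acceleration (g = GM/r²): m/s²  ✗
  density (ρ = m/V): kg/m³  ✓ matches
  torque (τ = Fr): kg·m²/s²  ✗

Only density has units kg/m³.

Answer: density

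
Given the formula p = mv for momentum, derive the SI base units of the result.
Units of each symbol in p = mv:
  m (mass): kg
  v (velocity): m/s

Multiplying the contributions: [kg] · [m/s]
Adding exponents of each base unit: kg: 1, m: 1, s: -1
SI base units of momentum: kg·m/s

Answer: kg·m/s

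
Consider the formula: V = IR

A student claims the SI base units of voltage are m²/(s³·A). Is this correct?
Units of each symbol in V = IR:
  I (current): A
  R (resistance, in ohms): kg·m²/(s³·A²)

Multiplying the contributions: [A] · [kg·m²/(s³·A²)]
Adding exponents of each base unit: kg: 1, m: 2, s: -3, A: -1
SI base units of voltage: kg·m²/(s³·A)

The claimed units m²/(s³·A) (exponents m: 2, s: -3, A: -1) do not match the derived units kg·m²/(s³·A) (exponents kg: 1, m: 2, s: -3, A: -1), so the claim is incorrect.

Answer: No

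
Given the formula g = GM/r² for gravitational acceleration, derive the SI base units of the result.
Units of each symbol in g = GM/r²:
  G (gravitational constant): m³/(kg·s²)
  M (mass): kg
  r (distance): m  → to the power 2 in the denominator, contributes 1/m²

Multiplying the contributions: [m³/(kg·s²)] · [kg] · [1/m²]
Adding exponents of each base unit: m: 1, s: -2
SI base units of gravitational acceleration: m/s²

Answer: m/s²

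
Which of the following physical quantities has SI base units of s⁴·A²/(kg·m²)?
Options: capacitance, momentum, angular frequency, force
Checking the SI base units of each option:
  capacitance (C = Q/V): s⁴·A²/(kg·m²)  ✓ matches
  momentum (p = mv): kg·m/s  ✗
  angular frequency (ω = 2πf): 1/s  ✗
  force (F = ma): kg·m/s²  ✗

Only capacitance has units s⁴·A²/(kg·m²).

Answer: capacitance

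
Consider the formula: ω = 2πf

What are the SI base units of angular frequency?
Units of each symbol in ω = 2πf:
  f (frequency): 1/s
  The factor 2π is dimensionless.

Multiplying the contributions: [1/s]
Adding exponents of each base unit: s: -1
SI base units of angular frequency: 1/s

Answer: 1/s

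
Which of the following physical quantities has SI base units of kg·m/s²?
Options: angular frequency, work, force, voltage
Checking the SI base units of each option:
  angular frequency (ω = 2πf): 1/s  ✗
  work (W = Fd): kg·m²/s²  ✗
  force (F = ma): kg·m/s²  ✓ matches
  voltage (V = IR): kg·m²/(s³·A)  ✗

Only force has units kg·m/s².

Answer: force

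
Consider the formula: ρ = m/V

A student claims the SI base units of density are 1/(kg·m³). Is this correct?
Units of each symbol in ρ = m/V:
  m (mass): kg
  V (volume): m³  → in the denominator, contributes 1/m³

Multiplying the contributions: [kg] · [1/m³]
Adding exponents of each base unit: kg: 1, m: -3
SI base units of density: kg/m³

The claimed units 1/(kg·m³) (exponents kg: -1, m: -3) do not match the derived units kg/m³ (exponents kg: 1, m: -3), so the claim is incorrect.

Answer: No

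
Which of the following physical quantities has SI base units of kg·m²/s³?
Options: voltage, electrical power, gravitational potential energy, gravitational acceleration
Checking the SI base units of each option:
  voltage (V = IR): kg·m²/(s³·A)  ✗
  electrical power (P = IV): kg·m²/s³  ✓ matches
  gravitational potential energy (U = -GMm/r): kg·m²/s²  ✗
  gravitational acceleration (g = GM/r²): m/s²  ✗

Only electrical power has units kg·m²/s³.

Answer: electrical power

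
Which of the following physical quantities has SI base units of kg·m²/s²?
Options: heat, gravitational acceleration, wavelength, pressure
Checking the SI base units of each option:
  heat (Q = mcΔT): kg·m²/s²  ✓ matches
  gravitational acceleration (g = GM/r²): m/s²  ✗
  wavelength (λ = v/f): m  ✗
  pressure (P = F/A): kg/(m·s²)  ✗

Only heat has units kg·m²/s².

Answer: heat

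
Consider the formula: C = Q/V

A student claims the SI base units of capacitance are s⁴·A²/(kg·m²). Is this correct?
Units of each symbol in C = Q/V:
  Q (charge, in coulombs): s·A
  V (voltage, in volts): kg·m²/(s³·A)  → in the denominator, contributes s³·A/(kg·m²)

Multiplying the contributions: [s·A] · [s³·A/(kg·m²)]
Adding exponents of each base unit: kg: -1, m: -2, s: 4, A: 2
SI base units of capacitance: s⁴·A²/(kg·m²)

The claimed units s⁴·A²/(kg·m²) match the derived units, so the claim is correct.

Answer: Yes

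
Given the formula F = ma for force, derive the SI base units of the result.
Units of each symbol in F = ma:
  m (mass): kg
  a (acceleration): m/s²

Multiplying the contributions: [kg] · [m/s²]
Adding exponents of each base unit: kg: 1, m: 1, s: -2
SI base units of force: kg·m/s²

Answer: kg·m/s²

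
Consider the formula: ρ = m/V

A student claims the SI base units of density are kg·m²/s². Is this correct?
Units of each symbol in ρ = m/V:
  m (mass): kg
  V (volume): m³  → in the denominator, contributes 1/m³

Multiplying the contributions: [kg] · [1/m³]
Adding exponents of each base unit: kg: 1, m: -3
SI base units of density: kg/m³

The claimed units kg·m²/s² (exponents kg: 1, m: 2, s: -2) do not match the derived units kg/m³ (exponents kg: 1, m: -3), so the claim is incorrect.

Answer: No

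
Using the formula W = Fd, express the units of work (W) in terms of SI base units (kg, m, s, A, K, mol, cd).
Units of each symbol in W = Fd:
  F (force): kg·m/s²
  d (displacement): m

Multiplying the contributions: [kg·m/s²] · [m]
Adding exponents of each base unit: kg: 1, m: 2, s: -2
SI base units of work: kg·m²/s²

Answer: kg·m²/s²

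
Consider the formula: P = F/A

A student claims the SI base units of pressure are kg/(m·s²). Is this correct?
Units of each symbol in P = F/A:
  F (force): kg·m/s²
  A (area): m²  → in the denominator, contributes 1/m²

Multiplying the contributions: [kg·m/s²] · [1/m²]
Adding exponents of each base unit: kg: 1, m: -1, s: -2
SI base units of pressure: kg/(m·s²)

The claimed units kg/(m·s²) match the derived units, so the claim is correct.

Answer: Yes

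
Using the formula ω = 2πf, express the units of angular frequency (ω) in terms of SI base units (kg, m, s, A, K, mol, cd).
Units of each symbol in ω = 2πf:
  f (frequency): 1/s
  The factor 2π is dimensionless.

Multiplying the contributions: [1/s]
Adding exponents of each base unit: s: -1
SI base units of angular frequency: 1/s

Answer: 1/s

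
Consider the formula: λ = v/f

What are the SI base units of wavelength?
Units of each symbol in λ = v/f:
  v (wave speed): m/s
  f (frequency): 1/s  → in the denominator, contributes s

Multiplying the contributions: [m/s] · [s]
Adding exponents of each base unit: m: 1
SI base units of wavelength: m

Answer: m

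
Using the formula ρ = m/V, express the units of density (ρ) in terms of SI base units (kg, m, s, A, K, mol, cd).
Units of each symbol in ρ = m/V:
  m (mass): kg
  V (volume): m³  → in the denominator, contributes 1/m³

Multiplying the contributions: [kg] · [1/m³]
Adding exponents of each base unit: kg: 1, m: -3
SI base units of density: kg/m³

Answer: kg/m³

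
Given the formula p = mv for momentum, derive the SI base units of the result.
Units of each symbol in p = mv:
  m (mass): kg
  v (velocity): m/s

Multiplying the contributions: [kg] · [m/s]
Adding exponents of each base unit: kg: 1, m: 1, s: -1
SI base units of momentum: kg·m/s

Answer: kg·m/s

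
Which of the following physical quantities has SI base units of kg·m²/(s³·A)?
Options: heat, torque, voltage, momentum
Checking the SI base units of each option:
  heat (Q = mcΔT): kg·m²/s²  ✗
  torque (τ = Fr): kg·m²/s²  ✗
  voltage (V = IR): kg·m²/(s³·A)  ✓ matches
  momentum (p = mv): kg·m/s  ✗

Only voltage has units kg·m²/(s³·A).

Answer: voltage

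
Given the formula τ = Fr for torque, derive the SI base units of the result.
Units of each symbol in τ = Fr:
  F (force): kg·m/s²
  r (lever arm): m

Multiplying the contributions: [kg·m/s²] · [m]
Adding exponents of each base unit: kg: 1, m: 2, s: -2
SI base units of torque: kg·m²/s²

Answer: kg·m²/s²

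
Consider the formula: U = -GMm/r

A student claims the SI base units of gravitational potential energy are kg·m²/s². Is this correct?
Units of each symbol in U = -GMm/r:
  G (gravitational constant): m³/(kg·s²)
  M (mass): kg
  m (mass): kg
  r (distance): m  → in the denominator, contributes 1/m
  The minus sign does not affect the units.

Multiplying the contributions: [m³/(kg·s²)] · [kg] · [kg] · [1/m]
Adding exponents of each base unit: kg: 1, m: 2, s: -2
SI base units of gravitational potential energy: kg·m²/s²

The claimed units kg·m²/s² match the derived units, so the claim is correct.

Answer: Yes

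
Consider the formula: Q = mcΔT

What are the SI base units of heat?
Units of each symbol in Q = mcΔT:
  m (mass): kg
  c (specific heat capacity, in J/(kg·K)): m²/(s²·K)
  ΔT (temperature change): K

Multiplying the contributions: [kg] · [m²/(s²·K)] · [K]
Adding exponents of each base unit: kg: 1, m: 2, s: -2
SI base units of heat: kg·m²/s²

Answer: kg·m²/s²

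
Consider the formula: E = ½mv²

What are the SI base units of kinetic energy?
Units of each symbol in E = ½mv²:
  m (mass): kg
  v (speed): m/s  → to the power 2, contributes m²/s²
  The factor ½ is dimensionless.

Multiplying the contributions: [kg] · [m²/s²]
Adding exponents of each base unit: kg: 1, m: 2, s: -2
SI base units of kinetic energy: kg·m²/s²

Answer: kg·m²/s²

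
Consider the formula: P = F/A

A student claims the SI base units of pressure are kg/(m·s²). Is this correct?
Units of each symbol in P = F/A:
  F (force): kg·m/s²
  A (area): m²  → in the denominator, contributes 1/m²

Multiplying the contributions: [kg·m/s²] · [1/m²]
Adding exponents of each base unit: kg: 1, m: -1, s: -2
SI base units of pressure: kg/(m·s²)

The claimed units kg/(m·s²) match the derived units, so the claim is correct.

Answer: Yes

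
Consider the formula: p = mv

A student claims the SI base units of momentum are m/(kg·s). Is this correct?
Units of each symbol in p = mv:
  m (mass): kg
  v (velocity): m/s

Multiplying the contributions: [kg] · [m/s]
Adding exponents of each base unit: kg: 1, m: 1, s: -1
SI base units of momentum: kg·m/s

The claimed units m/(kg·s) (exponents kg: -1, m: 1, s: -1) do not match the derived units kg·m/s (exponents kg: 1, m: 1, s: -1), so the claim is incorrect.

Answer: No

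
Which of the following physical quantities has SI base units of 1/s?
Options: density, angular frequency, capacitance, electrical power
Checking the SI base units of each option:
  density (ρ = m/V): kg/m³  ✗
  angular frequency (ω = 2πf): 1/s  ✓ matches
  capacitance (C = Q/V): s⁴·A²/(kg·m²)  ✗
  electrical power (P = IV): kg·m²/s³  ✗

Only angular frequency has units 1/s.

Answer: angular frequency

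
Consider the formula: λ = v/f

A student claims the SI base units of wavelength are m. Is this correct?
Units of each symbol in λ = v/f:
  v (wave speed): m/s
  f (frequency): 1/s  → in the denominator, contributes s

Multiplying the contributions: [m/s] · [s]
Adding exponents of each base unit: m: 1
SI base units of wavelength: m

The claimed units m match the derived units, so the claim is correct.

Answer: Yes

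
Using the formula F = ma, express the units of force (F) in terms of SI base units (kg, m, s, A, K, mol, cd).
Units of each symbol in F = ma:
  m (mass): kg
  a (acceleration): m/s²

Multiplying the contributions: [kg] · [m/s²]
Adding exponents of each base unit: kg: 1, m: 1, s: -2
SI base units of force: kg·m/s²

Answer: kg·m/s²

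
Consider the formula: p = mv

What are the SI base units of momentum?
Units of each symbol in p = mv:
  m (mass): kg
  v (velocity): m/s

Multiplying the contributions: [kg] · [m/s]
Adding exponents of each base unit: kg: 1, m: 1, s: -1
SI base units of momentum: kg·m/s

Answer: kg·m/s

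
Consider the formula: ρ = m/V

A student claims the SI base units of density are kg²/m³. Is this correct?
Units of each symbol in ρ = m/V:
  m (mass): kg
  V (volume): m³  → in the denominator, contributes 1/m³

Multiplying the contributions: [kg] · [1/m³]
Adding exponents of each base unit: kg: 1, m: -3
SI base units of density: kg/m³

The claimed units kg²/m³ (exponents kg: 2, m: -3) do not match the derived units kg/m³ (exponents kg: 1, m: -3), so the claim is incorrect.

Answer: No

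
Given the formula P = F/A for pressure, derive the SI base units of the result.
Units of each symbol in P = F/A:
  F (force): kg·m/s²
  A (area): m²  → in the denominator, contributes 1/m²

Multiplying the contributions: [kg·m/s²] · [1/m²]
Adding exponents of each base unit: kg: 1, m: -1, s: -2
SI base units of pressure: kg/(m·s²)

Answer: kg/(m·s²)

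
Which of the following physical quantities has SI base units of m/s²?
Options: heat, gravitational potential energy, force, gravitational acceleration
Checking the SI base units of each option:
  heat (Q = mcΔT): kg·m²/s²  ✗
  gravitational potential energy (U = -GMm/r): kg·m²/s²  ✗
  force (F = ma): kg·m/s²  ✗
  gravitational acceleration (g = GM/r²): m/s²  ✓ matches

Only gravitational acceleration has units m/s².

Answer: gravitational acceleration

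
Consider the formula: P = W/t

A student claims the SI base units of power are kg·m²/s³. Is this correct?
Units of each symbol in P = W/t:
  W (work): kg·m²/s²
  t (time): s  → in the denominator, contributes 1/s

Multiplying the contributions: [kg·m²/s²] · [1/s]
Adding exponents of each base unit: kg: 1, m: 2, s: -3
SI base units of power: kg·m²/s³

The claimed units kg·m²/s³ match the derived units, so the claim is correct.

Answer: Yes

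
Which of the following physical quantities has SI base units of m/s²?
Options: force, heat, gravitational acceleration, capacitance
Checking the SI base units of each option:
  force (F = ma): kg·m/s²  ✗
  heat (Q = mcΔT): kg·m²/s²  ✗
  gravitational acceleration (g = GM/r²): m/s²  ✓ matches
  capacitance (C = Q/V): s⁴·A²/(kg·m²)  ✗

Only gravitational acceleration has units m/s².

Answer: gravitational acceleration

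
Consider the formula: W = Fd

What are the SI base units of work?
Units of each symbol in W = Fd:
  F (force): kg·m/s²
  d (displacement): m

Multiplying the contributions: [kg·m/s²] · [m]
Adding exponents of each base unit: kg: 1, m: 2, s: -2
SI base units of work: kg·m²/s²

Answer: kg·m²/s²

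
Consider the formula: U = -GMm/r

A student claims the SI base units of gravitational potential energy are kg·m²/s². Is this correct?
Units of each symbol in U = -GMm/r:
  G (gravitational constant): m³/(kg·s²)
  M (mass): kg
  m (mass): kg
  r (distance): m  → in the denominator, contributes 1/m
  The minus sign does not affect the units.

Multiplying the contributions: [m³/(kg·s²)] · [kg] · [kg] · [1/m]
Adding exponents of each base unit: kg: 1, m: 2, s: -2
SI base units of gravitational potential energy: kg·m²/s²

The claimed units kg·m²/s² match the derived units, so the claim is correct.

Answer: Yes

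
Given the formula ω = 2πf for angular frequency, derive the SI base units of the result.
Units of each symbol in ω = 2πf:
  f (frequency): 1/s
  The factor 2π is dimensionless.

Multiplying the contributions: [1/s]
Adding exponents of each base unit: s: -1
SI base units of angular frequency: 1/s

Answer: 1/s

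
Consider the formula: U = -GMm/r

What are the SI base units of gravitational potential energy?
Units of each symbol in U = -GMm/r:
  G (gravitational constant): m³/(kg·s²)
  M (mass): kg
  m (mass): kg
  r (distance): m  → in the denominator, contributes 1/m
  The minus sign does not affect the units.

Multiplying the contributions: [m³/(kg·s²)] · [kg] · [kg] · [1/m]
Adding exponents of each base unit: kg: 1, m: 2, s: -2
SI base units of gravitational potential energy: kg·m²/s²

Answer: kg·m²/s²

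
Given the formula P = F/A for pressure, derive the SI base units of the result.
Units of each symbol in P = F/A:
  F (force): kg·m/s²
  A (area): m²  → in the denominator, contributes 1/m²

Multiplying the contributions: [kg·m/s²] · [1/m²]
Adding exponents of each base unit: kg: 1, m: -1, s: -2
SI base units of pressure: kg/(m·s²)

Answer: kg/(m·s²)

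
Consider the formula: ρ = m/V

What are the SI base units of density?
Units of each symbol in ρ = m/V:
  m (mass): kg
  V (volume): m³  → in the denominator, contributes 1/m³

Multiplying the contributions: [kg] · [1/m³]
Adding exponents of each base unit: kg: 1, m: -3
SI base units of density: kg/m³

Answer: kg/m³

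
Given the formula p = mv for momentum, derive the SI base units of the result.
Units of each symbol in p = mv:
  m (mass): kg
  v (velocity): m/s

Multiplying the contributions: [kg] · [m/s]
Adding exponents of each base unit: kg: 1, m: 1, s: -1
SI base units of momentum: kg·m/s

Answer: kg·m/s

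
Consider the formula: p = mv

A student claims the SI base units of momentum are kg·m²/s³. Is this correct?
Units of each symbol in p = mv:
  m (mass): kg
  v (velocity): m/s

Multiplying the contributions: [kg] · [m/s]
Adding exponents of each base unit: kg: 1, m: 1, s: -1
SI base units of momentum: kg·m/s

The claimed units kg·m²/s³ (exponents kg: 1, m: 2, s: -3) do not match the derived units kg·m/s (exponents kg: 1, m: 1, s: -1), so the claim is incorrect.

Answer: No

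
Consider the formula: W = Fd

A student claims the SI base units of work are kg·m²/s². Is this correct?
Units of each symbol in W = Fd:
  F (force): kg·m/s²
  d (displacement): m

Multiplying the contributions: [kg·m/s²] · [m]
Adding exponents of each base unit: kg: 1, m: 2, s: -2
SI base units of work: kg·m²/s²

The claimed units kg·m²/s² match the derived units, so the claim is correct.

Answer: Yes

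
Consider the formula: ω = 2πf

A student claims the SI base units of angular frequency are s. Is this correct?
Units of each symbol in ω = 2πf:
  f (frequency): 1/s
  The factor 2π is dimensionless.

Multiplying the contributions: [1/s]
Adding exponents of each base unit: s: -1
SI base units of angular frequency: 1/s

The claimed units s (exponents s: 1) do not match the derived units 1/s (exponents s: -1), so the claim is incorrect.

Answer: No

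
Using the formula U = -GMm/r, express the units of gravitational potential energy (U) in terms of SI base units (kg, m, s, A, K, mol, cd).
Units of each symbol in U = -GMm/r:
  G (gravitational constant): m³/(kg·s²)
  M (mass): kg
  m (mass): kg
  r (distance): m  → in the denominator, contributes 1/m
  The minus sign does not affect the units.

Multiplying the contributions: [m³/(kg·s²)] · [kg] · [kg] · [1/m]
Adding exponents of each base unit: kg: 1, m: 2, s: -2
SI base units of gravitational potential energy: kg·m²/s²

Answer: kg·m²/s²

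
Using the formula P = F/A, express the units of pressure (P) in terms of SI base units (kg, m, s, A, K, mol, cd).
Units of each symbol in P = F/A:
  F (force): kg·m/s²
  A (area): m²  → in the denominator, contributes 1/m²

Multiplying the contributions: [kg·m/s²] · [1/m²]
Adding exponents of each base unit: kg: 1, m: -1, s: -2
SI base units of pressure: kg/(m·s²)

Answer: kg/(m·s²)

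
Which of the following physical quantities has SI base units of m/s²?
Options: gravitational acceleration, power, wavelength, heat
Checking the SI base units of each option:
  gravitational acceleration (g = GM/r²): m/s²  ✓ matches
  power (P = W/t): kg·m²/s³  ✗
  wavelength (λ = v/f): m  ✗
  heat (Q = mcΔT): kg·m²/s²  ✗

Only gravitational acceleration has units m/s².

Answer: gravitational acceleration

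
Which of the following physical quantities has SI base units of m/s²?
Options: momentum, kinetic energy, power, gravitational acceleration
Checking the SI base units of each option:
  momentum (p = mv): kg·m/s  ✗
  kinetic energy (E = ½mv²): kg·m²/s²  ✗
  power (P = W/t): kg·m²/s³  ✗
  gravitational acceleration (g = GM/r²): m/s²  ✓ matches

Only gravitational acceleration has units m/s².

Answer: gravitational acceleration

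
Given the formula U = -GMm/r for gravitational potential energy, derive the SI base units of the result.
Units of each symbol in U = -GMm/r:
  G (gravitational constant): m³/(kg·s²)
  M (mass): kg
  m (mass): kg
  r (distance): m  → in the denominator, contributes 1/m
  The minus sign does not affect the units.

Multiplying the contributions: [m³/(kg·s²)] · [kg] · [kg] · [1/m]
Adding exponents of each base unit: kg: 1, m: 2, s: -2
SI base units of gravitational potential energy: kg·m²/s²

Answer: kg·m²/s²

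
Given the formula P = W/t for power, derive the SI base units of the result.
Units of each symbol in P = W/t:
  W (work): kg·m²/s²
  t (time): s  → in the denominator, contributes 1/s

Multiplying the contributions: [kg·m²/s²] · [1/s]
Adding exponents of each base unit: kg: 1, m: 2, s: -3
SI base units of power: kg·m²/s³

Answer: kg·m²/s³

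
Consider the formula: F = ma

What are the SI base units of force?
Units of each symbol in F = ma:
  m (mass): kg
  a (acceleration): m/s²

Multiplying the contributions: [kg] · [m/s²]
Adding exponents of each base unit: kg: 1, m: 1, s: -2
SI base units of force: kg·m/s²

Answer: kg·m/s²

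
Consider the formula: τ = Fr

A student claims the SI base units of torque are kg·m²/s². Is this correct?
Units of each symbol in τ = Fr:
  F (force): kg·m/s²
  r (lever arm): m

Multiplying the contributions: [kg·m/s²] · [m]
Adding exponents of each base unit: kg: 1, m: 2, s: -2
SI base units of torque: kg·m²/s²

The claimed units kg·m²/s² match the derived units, so the claim is correct.

Answer: Yes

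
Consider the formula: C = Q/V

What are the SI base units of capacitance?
Units of each symbol in C = Q/V:
  Q (charge, in coulombs): s·A
  V (voltage, in volts): kg·m²/(s³·A)  → in the denominator, contributes s³·A/(kg·m²)

Multiplying the contributions: [s·A] · [s³·A/(kg·m²)]
Adding exponents of each base unit: kg: -1, m: -2, s: 4, A: 2
SI base units of capacitance: s⁴·A²/(kg·m²)

Answer: s⁴·A²/(kg·m²)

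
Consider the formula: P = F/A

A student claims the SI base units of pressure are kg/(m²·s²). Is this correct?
Units of each symbol in P = F/A:
  F (force): kg·m/s²
  A (area): m²  → in the denominator, contributes 1/m²

Multiplying the contributions: [kg·m/s²] · [1/m²]
Adding exponents of each base unit: kg: 1, m: -1, s: -2
SI base units of pressure: kg/(m·s²)

The claimed units kg/(m²·s²) (exponents kg: 1, m: -2, s: -2) do not match the derived units kg/(m·s²) (exponents kg: 1, m: -1, s: -2), so the claim is incorrect.

Answer: No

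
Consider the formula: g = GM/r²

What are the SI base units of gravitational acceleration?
Units of each symbol in g = GM/r²:
  G (gravitational constant): m³/(kg·s²)
  M (mass): kg
  r (distance): m  → to the power 2 in the denominator, contributes 1/m²

Multiplying the contributions: [m³/(kg·s²)] · [kg] · [1/m²]
Adding exponents of each base unit: m: 1, s: -2
SI base units of gravitational acceleration: m/s²

Answer: m/s²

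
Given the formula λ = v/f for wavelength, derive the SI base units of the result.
Units of each symbol in λ = v/f:
  v (wave speed): m/s
  f (frequency): 1/s  → in the denominator, contributes s

Multiplying the contributions: [m/s] · [s]
Adding exponents of each base unit: m: 1
SI base units of wavelength: m

Answer: m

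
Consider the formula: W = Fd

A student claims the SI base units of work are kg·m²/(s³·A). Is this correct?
Units of each symbol in W = Fd:
  F (force): kg·m/s²
  d (displacement): m

Multiplying the contributions: [kg·m/s²] · [m]
Adding exponents of each base unit: kg: 1, m: 2, s: -2
SI base units of work: kg·m²/s²

The claimed units kg·m²/(s³·A) (exponents kg: 1, m: 2, s: -3, A: -1) do not match the derived units kg·m²/s² (exponents kg: 1, m: 2, s: -2), so the claim is incorrect.

Answer: No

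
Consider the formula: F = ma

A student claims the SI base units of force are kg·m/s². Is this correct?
Units of each symbol in F = ma:
  m (mass): kg
  a (acceleration): m/s²

Multiplying the contributions: [kg] · [m/s²]
Adding exponents of each base unit: kg: 1, m: 1, s: -2
SI base units of force: kg·m/s²

The claimed units kg·m/s² match the derived units, so the claim is correct.

Answer: Yes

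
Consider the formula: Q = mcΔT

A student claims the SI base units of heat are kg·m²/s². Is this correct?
Units of each symbol in Q = mcΔT:
  m (mass): kg
  c (specific heat capacity, in J/(kg·K)): m²/(s²·K)
  ΔT (temperature change): K

Multiplying the contributions: [kg] · [m²/(s²·K)] · [K]
Adding exponents of each base unit: kg: 1, m: 2, s: -2
SI base units of heat: kg·m²/s²

The claimed units kg·m²/s² match the derived units, so the claim is correct.

Answer: Yes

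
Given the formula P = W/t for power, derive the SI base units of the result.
Units of each symbol in P = W/t:
  W (work): kg·m²/s²
  t (time): s  → in the denominator, contributes 1/s

Multiplying the contributions: [kg·m²/s²] · [1/s]
Adding exponents of each base unit: kg: 1, m: 2, s: -3
SI base units of power: kg·m²/s³

Answer: kg·m²/s³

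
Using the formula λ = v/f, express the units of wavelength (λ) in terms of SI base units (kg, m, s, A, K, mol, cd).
Units of each symbol in λ = v/f:
  v (wave speed): m/s
  f (frequency): 1/s  → in the denominator, contributes s

Multiplying the contributions: [m/s] · [s]
Adding exponents of each base unit: m: 1
SI base units of wavelength: m

Answer: m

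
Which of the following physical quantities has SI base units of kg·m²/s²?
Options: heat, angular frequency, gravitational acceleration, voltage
Checking the SI base units of each option:
  heat (Q = mcΔT): kg·m²/s²  ✓ matches
  angular frequency (ω = 2πf): 1/s  ✗
  gravitational acceleration (g = GM/r²): m/s²  ✗
  voltage (V = IR): kg·m²/(s³·A)  ✗

Only heat has units kg·m²/s².

Answer: heat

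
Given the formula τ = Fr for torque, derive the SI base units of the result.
Units of each symbol in τ = Fr:
  F (force): kg·m/s²
  r (lever arm): m

Multiplying the contributions: [kg·m/s²] · [m]
Adding exponents of each base unit: kg: 1, m: 2, s: -2
SI base units of torque: kg·m²/s²

Answer: kg·m²/s²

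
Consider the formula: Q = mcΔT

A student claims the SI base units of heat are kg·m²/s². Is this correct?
Units of each symbol in Q = mcΔT:
  m (mass): kg
  c (specific heat capacity, in J/(kg·K)): m²/(s²·K)
  ΔT (temperature change): K

Multiplying the contributions: [kg] · [m²/(s²·K)] · [K]
Adding exponents of each base unit: kg: 1, m: 2, s: -2
SI base units of heat: kg·m²/s²

The claimed units kg·m²/s² match the derived units, so the claim is correct.

Answer: Yes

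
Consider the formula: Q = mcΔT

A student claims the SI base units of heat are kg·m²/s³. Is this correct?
Units of each symbol in Q = mcΔT:
  m (mass): kg
  c (specific heat capacity, in J/(kg·K)): m²/(s²·K)
  ΔT (temperature change): K

Multiplying the contributions: [kg] · [m²/(s²·K)] · [K]
Adding exponents of each base unit: kg: 1, m: 2, s: -2
SI base units of heat: kg·m²/s²

The claimed units kg·m²/s³ (exponents kg: 1, m: 2, s: -3) do not match the derived units kg·m²/s² (exponents kg: 1, m: 2, s: -2), so the claim is incorrect.

Answer: No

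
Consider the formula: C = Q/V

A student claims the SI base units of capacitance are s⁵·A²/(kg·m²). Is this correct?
Units of each symbol in C = Q/V:
  Q (charge, in coulombs): s·A
  V (voltage, in volts): kg·m²/(s³·A)  → in the denominator, contributes s³·A/(kg·m²)

Multiplying the contributions: [s·A] · [s³·A/(kg·m²)]
Adding exponents of each base unit: kg: -1, m: -2, s: 4, A: 2
SI base units of capacitance: s⁴·A²/(kg·m²)

The claimed units s⁵·A²/(kg·m²) (exponents kg: -1, m: -2, s: 5, A: 2) do not match the derived units s⁴·A²/(kg·m²) (exponents kg: -1, m: -2, s: 4, A: 2), so the claim is incorrect.

Answer: No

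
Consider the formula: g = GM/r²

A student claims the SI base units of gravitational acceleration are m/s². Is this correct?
Units of each symbol in g = GM/r²:
  G (gravitational constant): m³/(kg·s²)
  M (mass): kg
  r (distance): m  → to the power 2 in the denominator, contributes 1/m²

Multiplying the contributions: [m³/(kg·s²)] · [kg] · [1/m²]
Adding exponents of each base unit: m: 1, s: -2
SI base units of gravitational acceleration: m/s²

The claimed units m/s² match the derived units, so the claim is correct.

Answer: Yes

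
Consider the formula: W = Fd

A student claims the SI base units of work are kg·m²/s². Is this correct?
Units of each symbol in W = Fd:
  F (force): kg·m/s²
  d (displacement): m

Multiplying the contributions: [kg·m/s²] · [m]
Adding exponents of each base unit: kg: 1, m: 2, s: -2
SI base units of work: kg·m²/s²

The claimed units kg·m²/s² match the derived units, so the claim is correct.

Answer: Yes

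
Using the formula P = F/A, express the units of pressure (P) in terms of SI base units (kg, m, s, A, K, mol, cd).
Units of each symbol in P = F/A:
  F (force): kg·m/s²
  A (area): m²  → in the denominator, contributes 1/m²

Multiplying the contributions: [kg·m/s²] · [1/m²]
Adding exponents of each base unit: kg: 1, m: -1, s: -2
SI base units of pressure: kg/(m·s²)

Answer: kg/(m·s²)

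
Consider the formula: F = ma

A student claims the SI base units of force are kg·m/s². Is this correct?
Units of each symbol in F = ma:
  m (mass): kg
  a (acceleration): m/s²

Multiplying the contributions: [kg] · [m/s²]
Adding exponents of each base unit: kg: 1, m: 1, s: -2
SI base units of force: kg·m/s²

The claimed units kg·m/s² match the derived units, so the claim is correct.

Answer: Yes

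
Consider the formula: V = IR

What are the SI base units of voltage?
Units of each symbol in V = IR:
  I (current): A
  R (resistance, in ohms): kg·m²/(s³·A²)

Multiplying the contributions: [A] · [kg·m²/(s³·A²)]
Adding exponents of each base unit: kg: 1, m: 2, s: -3, A: -1
SI base units of voltage: kg·m²/(s³·A)

Answer: kg·m²/(s³·A)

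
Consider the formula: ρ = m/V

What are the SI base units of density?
Units of each symbol in ρ = m/V:
  m (mass): kg
  V (volume): m³  → in the denominator, contributes 1/m³

Multiplying the contributions: [kg] · [1/m³]
Adding exponents of each base unit: kg: 1, m: -3
SI base units of density: kg/m³

Answer: kg/m³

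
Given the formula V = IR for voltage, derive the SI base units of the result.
Units of each symbol in V = IR:
  I (current): A
  R (resistance, in ohms): kg·m²/(s³·A²)

Multiplying the contributions: [A] · [kg·m²/(s³·A²)]
Adding exponents of each base unit: kg: 1, m: 2, s: -3, A: -1
SI base units of voltage: kg·m²/(s³·A)

Answer: kg·m²/(s³·A)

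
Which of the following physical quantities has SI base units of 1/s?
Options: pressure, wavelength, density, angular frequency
Checking the SI base units of each option:
  pressure (P = F/A): kg/(m·s²)  ✗
  wavelength (λ = v/f): m  ✗
  density (ρ = m/V): kg/m³  ✗
  angular frequency (ω = 2πf): 1/s  ✓ matches

Only angular frequency has units 1/s.

Answer: angular frequency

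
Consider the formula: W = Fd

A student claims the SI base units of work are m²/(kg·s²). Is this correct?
Units of each symbol in W = Fd:
  F (force): kg·m/s²
  d (displacement): m

Multiplying the contributions: [kg·m/s²] · [m]
Adding exponents of each base unit: kg: 1, m: 2, s: -2
SI base units of work: kg·m²/s²

The claimed units m²/(kg·s²) (exponents kg: -1, m: 2, s: -2) do not match the derived units kg·m²/s² (exponents kg: 1, m: 2, s: -2), so the claim is incorrect.

Answer: No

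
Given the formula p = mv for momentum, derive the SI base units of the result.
Units of each symbol in p = mv:
  m (mass): kg
  v (velocity): m/s

Multiplying the contributions: [kg] · [m/s]
Adding exponents of each base unit: kg: 1, m: 1, s: -1
SI base units of momentum: kg·m/s

Answer: kg·m/s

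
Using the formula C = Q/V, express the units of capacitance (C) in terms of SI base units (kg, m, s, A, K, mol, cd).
Units of each symbol in C = Q/V:
  Q (charge, in coulombs): s·A
  V (voltage, in volts): kg·m²/(s³·A)  → in the denominator, contributes s³·A/(kg·m²)

Multiplying the contributions: [s·A] · [s³·A/(kg·m²)]
Adding exponents of each base unit: kg: -1, m: -2, s: 4, A: 2
SI base units of capacitance: s⁴·A²/(kg·m²)

Answer: s⁴·A²/(kg·m²)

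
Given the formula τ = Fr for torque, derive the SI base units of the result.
Units of each symbol in τ = Fr:
  F (force): kg·m/s²
  r (lever arm): m

Multiplying the contributions: [kg·m/s²] · [m]
Adding exponents of each base unit: kg: 1, m: 2, s: -2
SI base units of torque: kg·m²/s²

Answer: kg·m²/s²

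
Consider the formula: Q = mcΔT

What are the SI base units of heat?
Units of each symbol in Q = mcΔT:
  m (mass): kg
  c (specific heat capacity, in J/(kg·K)): m²/(s²·K)
  ΔT (temperature change): K

Multiplying the contributions: [kg] · [m²/(s²·K)] · [K]
Adding exponents of each base unit: kg: 1, m: 2, s: -2
SI base units of heat: kg·m²/s²

Answer: kg·m²/s²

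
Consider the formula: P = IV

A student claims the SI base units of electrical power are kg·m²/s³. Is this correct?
Units of each symbol in P = IV:
  I (current): A
  V (voltage, in volts): kg·m²/(s³·A)

Multiplying the contributions: [A] · [kg·m²/(s³·A)]
Adding exponents of each base unit: kg: 1, m: 2, s: -3
SI base units of electrical power: kg·m²/s³

The claimed units kg·m²/s³ match the derived units, so the claim is correct.

Answer: Yes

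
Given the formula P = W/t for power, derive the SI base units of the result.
Units of each symbol in P = W/t:
  W (work): kg·m²/s²
  t (time): s  → in the denominator, contributes 1/s

Multiplying the contributions: [kg·m²/s²] · [1/s]
Adding exponents of each base unit: kg: 1, m: 2, s: -3
SI base units of power: kg·m²/s³

Answer: kg·m²/s³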